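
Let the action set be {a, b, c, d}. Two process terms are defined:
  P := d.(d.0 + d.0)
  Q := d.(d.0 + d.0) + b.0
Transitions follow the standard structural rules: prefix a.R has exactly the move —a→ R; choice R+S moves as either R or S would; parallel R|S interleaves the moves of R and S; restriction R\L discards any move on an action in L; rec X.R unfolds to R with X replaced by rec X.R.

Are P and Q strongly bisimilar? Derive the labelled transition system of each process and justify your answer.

not bisimilar

Reachable graph of P (3 states):
  p0 = d.(d.0 + d.0) :: --d--▸ p1
  p1 = d.0 + d.0 :: --d--▸ p2
  p2 = 0 :: stopped
Reachable graph of Q (3 states):
  q0 = d.(d.0 + d.0) + b.0 :: --b--▸ q1, --d--▸ q2
  q1 = 0 :: stopped
  q2 = d.0 + d.0 :: --d--▸ q1
Bisimilarity quotient blocks:
  B0 = {p0}
  B1 = {p1, q2}
  B2 = {p2, q1}
  B3 = {q0}
p0 ∈ B0, q0 ∈ B3 → different blocks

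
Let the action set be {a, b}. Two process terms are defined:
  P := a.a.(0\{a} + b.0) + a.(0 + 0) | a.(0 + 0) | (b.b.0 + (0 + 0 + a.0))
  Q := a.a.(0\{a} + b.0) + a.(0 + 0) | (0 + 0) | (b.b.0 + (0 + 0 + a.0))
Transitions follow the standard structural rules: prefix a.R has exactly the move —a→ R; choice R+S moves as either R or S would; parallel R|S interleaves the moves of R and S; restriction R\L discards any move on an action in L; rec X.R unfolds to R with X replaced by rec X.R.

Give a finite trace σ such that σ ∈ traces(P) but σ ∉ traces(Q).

Reachable graph of P (15 states):
  u0 = a.a.(0\{a} + b.0) + a.(0 + 0) | a.(0 + 0) | (b.b.0 + (0 + 0 + a.0)) | -a-> u1, -a-> u2, -a-> u3, -a-> u4, -b-> u5
  u1 = (0 + 0) | a.(0 + 0) | (b.b.0 + (0 + 0 + a.0)) | -a-> u6, -a-> u7, -b-> u8
  u2 = a.(0 + 0) | (0 + 0) | (b.b.0 + (0 + 0 + a.0)) | -a-> u6, -a-> u9, -b-> u10
  u3 = a.(0 + 0) | a.(0 + 0) | 0 | -a-> u7, -a-> u9
  u4 = a.(0\{a} + b.0) | -a-> u11
  u5 = a.(0 + 0) | a.(0 + 0) | b.0 | -a-> u10, -a-> u8, -b-> u3
  u6 = (0 + 0) | (0 + 0) | (b.b.0 + (0 + 0 + a.0)) | -a-> u12, -b-> u13
  u7 = (0 + 0) | a.(0 + 0) | 0 | -a-> u12
  u8 = (0 + 0) | a.(0 + 0) | b.0 | -a-> u13, -b-> u7
  u9 = a.(0 + 0) | (0 + 0) | 0 | -a-> u12
  u10 = a.(0 + 0) | (0 + 0) | b.0 | -a-> u13, -b-> u9
  u11 = 0\{a} + b.0 | -b-> u14
  u12 = (0 + 0) | (0 + 0) | 0 | (no moves)
  u13 = (0 + 0) | (0 + 0) | b.0 | -b-> u12
  u14 = 0 | (no moves)
Reachable graph of Q (9 states):
  v0 = a.a.(0\{a} + b.0) + a.(0 + 0) | (0 + 0) | (b.b.0 + (0 + 0 + a.0)) | -a-> v1, -a-> v2, -a-> v3, -b-> v4
  v1 = (0 + 0) | (0 + 0) | (b.b.0 + (0 + 0 + a.0)) | -a-> v5, -b-> v6
  v2 = a.(0 + 0) | (0 + 0) | 0 | -a-> v5
  v3 = a.(0\{a} + b.0) | -a-> v7
  v4 = a.(0 + 0) | (0 + 0) | b.0 | -a-> v6, -b-> v2
  v5 = (0 + 0) | (0 + 0) | 0 | (no moves)
  v6 = (0 + 0) | (0 + 0) | b.0 | -b-> v5
  v7 = 0\{a} + b.0 | -b-> v8
  v8 = 0 | (no moves)
Executing aaa from P (initial set {u0}):
  after a @ step 1: {u1, u2, u3, u4}
  after a @ step 2: {u11, u6, u7, u9}
  after a @ step 3: {u12}
  ✓ P
Executing aaa from Q (initial set {v0}):
  after a @ step 1: {v1, v2, v3}
  after a @ step 2: {v5, v7}
  after a @ step 3: no successor for Q

aaa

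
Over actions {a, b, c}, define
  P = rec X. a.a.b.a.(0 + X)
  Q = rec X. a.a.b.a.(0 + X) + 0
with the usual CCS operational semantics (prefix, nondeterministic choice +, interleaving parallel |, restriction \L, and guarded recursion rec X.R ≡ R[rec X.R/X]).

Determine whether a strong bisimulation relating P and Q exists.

LTS(P): 5 reachable states
  m0 = rec X. a.a.b.a.(0 + X) | --a--▸ m1
  m1 = a.b.a.(0 + (rec X. a.a.b.a.(0 + X))) | --a--▸ m2
  m2 = b.a.(0 + (rec X. a.a.b.a.(0 + X))) | --b--▸ m3
  m3 = a.(0 + (rec X. a.a.b.a.(0 + X))) | --a--▸ m4
  m4 = 0 + (rec X. a.a.b.a.(0 + X)) | --a--▸ m1
LTS(Q): 5 reachable states
  n0 = rec X. a.a.b.a.(0 + X) + 0 | --a--▸ n1
  n1 = a.b.a.(0 + (rec X. a.a.b.a.(0 + X) + 0)) | --a--▸ n2
  n2 = b.a.(0 + (rec X. a.a.b.a.(0 + X) + 0)) | --b--▸ n3
  n3 = a.(0 + (rec X. a.a.b.a.(0 + X) + 0)) | --a--▸ n4
  n4 = 0 + (rec X. a.a.b.a.(0 + X) + 0) | --a--▸ n1
Coarsest stable partition (strong bisimilarity classes):
  B0 = {m0, m4, n0, n4}
  B1 = {m1, n1}
  B2 = {m2, n2}
  B3 = {m3, n3}
m0 ∈ B0, n0 ∈ B0 → same block

P ~ Q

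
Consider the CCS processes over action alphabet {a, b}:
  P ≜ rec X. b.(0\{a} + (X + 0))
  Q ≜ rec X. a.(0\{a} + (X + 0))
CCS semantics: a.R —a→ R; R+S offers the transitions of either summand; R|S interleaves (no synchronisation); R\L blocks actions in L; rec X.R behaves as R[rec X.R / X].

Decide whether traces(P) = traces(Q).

traces(P) ≠ traces(Q) — witness ⟨b⟩

P's transition system — 2 states:
  m0 = rec X. b.(0\{a} + (X + 0)) ⊢ -b-> m1
  m1 = 0\{a} + ((rec X. b.(0\{a} + (X + 0))) + 0) ⊢ -b-> m1
Q's transition system — 2 states:
  n0 = rec X. a.(0\{a} + (X + 0)) ⊢ -a-> n1
  n1 = 0\{a} + ((rec X. a.(0\{a} + (X + 0))) + 0) ⊢ -a-> n1
Run σ = ⟨b⟩ on P: start {m0}
  [1] b ⇒ {m1}
  P completes σ.
Run σ = ⟨b⟩ on Q: start {n0}
  [1] b ⇒ ∅ (Q stuck)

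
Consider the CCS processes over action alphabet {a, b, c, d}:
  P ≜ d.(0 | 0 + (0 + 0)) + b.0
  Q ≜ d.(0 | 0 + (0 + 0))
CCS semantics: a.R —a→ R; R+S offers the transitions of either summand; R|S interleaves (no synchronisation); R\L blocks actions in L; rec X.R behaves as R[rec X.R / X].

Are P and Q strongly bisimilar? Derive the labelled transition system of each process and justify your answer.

Reachable graph of P (3 states):
  u0 = d.(0 | 0 + (0 + 0)) + b.0 :: ··b··> u1, ··d··> u2
  u1 = 0 :: stopped
  u2 = 0 | 0 + (0 + 0) :: stopped
Reachable graph of Q (2 states):
  v0 = d.(0 | 0 + (0 + 0)) :: ··d··> v1
  v1 = 0 | 0 + (0 + 0) :: stopped
Partition-refinement fixed point:
  B0 = {u0}
  B1 = {u1, u2, v1}
  B2 = {v0}
u0 ∈ B0, v0 ∈ B2 → different blocks

P ≁ Q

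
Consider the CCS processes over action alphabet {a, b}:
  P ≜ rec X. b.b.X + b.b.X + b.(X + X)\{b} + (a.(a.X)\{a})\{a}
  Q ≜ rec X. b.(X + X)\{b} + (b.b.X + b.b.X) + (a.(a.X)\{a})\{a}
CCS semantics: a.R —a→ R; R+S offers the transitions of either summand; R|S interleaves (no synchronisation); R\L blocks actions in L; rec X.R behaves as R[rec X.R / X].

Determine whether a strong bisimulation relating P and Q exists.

YES

Reachable graph of P (3 states):
  m0 = rec X. b.b.X + b.b.X + b.(X + X)\{b} + (a.(a.X)\{a})\{a} has moves ··b··> m1, ··b··> m2
  m1 = ((rec X. b.b.X + b.b.X + b.(X + X)\{b} + (a.(a.X)\{a})\{a}) + (rec X. b.b.X + b.b.X + b.(X + X)\{b} + (a.(a.X)\{a})\{a}))\{b} has moves (no moves)
  m2 = b.(rec X. b.b.X + b.b.X + b.(X + X)\{b} + (a.(a.X)\{a})\{a}) has moves ··b··> m0
Reachable graph of Q (3 states):
  n0 = rec X. b.(X + X)\{b} + (b.b.X + b.b.X) + (a.(a.X)\{a})\{a} has moves ··b··> n1, ··b··> n2
  n1 = ((rec X. b.(X + X)\{b} + (b.b.X + b.b.X) + (a.(a.X)\{a})\{a}) + (rec X. b.(X + X)\{b} + (b.b.X + b.b.X) + (a.(a.X)\{a})\{a}))\{b} has moves (no moves)
  n2 = b.(rec X. b.(X + X)\{b} + (b.b.X + b.b.X) + (a.(a.X)\{a})\{a}) has moves ··b··> n0
Bisimilarity quotient blocks:
  B0 = {m0, n0}
  B1 = {m2, n2}
  B2 = {m1, n1}
m0 ∈ B0, n0 ∈ B0 → same block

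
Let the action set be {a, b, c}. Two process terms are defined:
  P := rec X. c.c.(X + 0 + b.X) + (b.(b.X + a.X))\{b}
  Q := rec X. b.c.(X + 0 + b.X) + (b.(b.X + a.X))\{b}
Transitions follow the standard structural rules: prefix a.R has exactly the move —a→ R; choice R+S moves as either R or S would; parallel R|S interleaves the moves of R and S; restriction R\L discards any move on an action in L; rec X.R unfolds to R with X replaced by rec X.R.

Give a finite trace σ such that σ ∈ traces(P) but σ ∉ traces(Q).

c

LTS(P): 3 reachable states
  u0 = rec X. c.c.(X + 0 + b.X) + (b.(b.X + a.X))\{b} has moves --c--▸ u1
  u1 = c.((rec X. c.c.(X + 0 + b.X) + (b.(b.X + a.X))\{b}) + 0 + b.(rec X. c.c.(X + 0 + b.X) + (b.(b.X + a.X))\{b})) has moves --c--▸ u2
  u2 = (rec X. c.c.(X + 0 + b.X) + (b.(b.X + a.X))\{b}) + 0 + b.(rec X. c.c.(X + 0 + b.X) + (b.(b.X + a.X))\{b}) has moves --b--▸ u0, --c--▸ u1
LTS(Q): 3 reachable states
  v0 = rec X. b.c.(X + 0 + b.X) + (b.(b.X + a.X))\{b} has moves --b--▸ v1
  v1 = c.((rec X. b.c.(X + 0 + b.X) + (b.(b.X + a.X))\{b}) + 0 + b.(rec X. b.c.(X + 0 + b.X) + (b.(b.X + a.X))\{b})) has moves --c--▸ v2
  v2 = (rec X. b.c.(X + 0 + b.X) + (b.(b.X + a.X))\{b}) + 0 + b.(rec X. b.c.(X + 0 + b.X) + (b.(b.X + a.X))\{b}) has moves --b--▸ v0, --b--▸ v1
Run σ = ⟨c⟩ on P: start {u0}
  after c @ step 1: {u1}
  ✓ P
Run σ = ⟨c⟩ on Q: start {v0}
  after c @ step 1: ∅  — Q cannot continue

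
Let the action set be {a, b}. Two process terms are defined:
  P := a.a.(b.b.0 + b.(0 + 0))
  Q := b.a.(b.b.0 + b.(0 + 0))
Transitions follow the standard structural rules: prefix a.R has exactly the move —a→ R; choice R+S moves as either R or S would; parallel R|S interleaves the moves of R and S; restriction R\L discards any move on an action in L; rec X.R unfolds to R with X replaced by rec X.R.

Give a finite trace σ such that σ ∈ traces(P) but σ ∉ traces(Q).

LTS(P): 6 reachable states
  m0 = a.a.(b.b.0 + b.(0 + 0)) :: =a=> m1
  m1 = a.(b.b.0 + b.(0 + 0)) :: =a=> m2
  m2 = b.b.0 + b.(0 + 0) :: =b=> m3, =b=> m4
  m3 = 0 + 0 :: deadlocked
  m4 = b.0 :: =b=> m5
  m5 = 0 :: deadlocked
LTS(Q): 6 reachable states
  n0 = b.a.(b.b.0 + b.(0 + 0)) :: =b=> n1
  n1 = a.(b.b.0 + b.(0 + 0)) :: =a=> n2
  n2 = b.b.0 + b.(0 + 0) :: =b=> n3, =b=> n4
  n3 = 0 + 0 :: deadlocked
  n4 = b.0 :: =b=> n5
  n5 = 0 :: deadlocked
Trace ⟨a⟩ through P, begin at {m0}:
  after a @ step 1: {m1}
  P completes σ.
Trace ⟨a⟩ through Q, begin at {n0}:
  after a @ step 1: no successor for Q

a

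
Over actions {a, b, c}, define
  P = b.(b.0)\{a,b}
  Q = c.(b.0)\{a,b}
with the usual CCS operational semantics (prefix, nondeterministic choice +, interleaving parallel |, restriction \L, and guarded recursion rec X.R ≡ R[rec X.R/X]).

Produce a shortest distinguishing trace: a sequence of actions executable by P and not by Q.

b

Reachable graph of P (2 states):
  m0 = b.(b.0)\{a,b} has moves -b-> m1
  m1 = (b.0)\{a,b} has moves ∅
Reachable graph of Q (2 states):
  n0 = c.(b.0)\{a,b} has moves -c-> n1
  n1 = (b.0)\{a,b} has moves ∅
Run σ = ⟨b⟩ on P: start {m0}
  step 1 (b): {m1}
  P completes σ.
Run σ = ⟨b⟩ on Q: start {n0}
  step 1 (b): ∅ (Q stuck)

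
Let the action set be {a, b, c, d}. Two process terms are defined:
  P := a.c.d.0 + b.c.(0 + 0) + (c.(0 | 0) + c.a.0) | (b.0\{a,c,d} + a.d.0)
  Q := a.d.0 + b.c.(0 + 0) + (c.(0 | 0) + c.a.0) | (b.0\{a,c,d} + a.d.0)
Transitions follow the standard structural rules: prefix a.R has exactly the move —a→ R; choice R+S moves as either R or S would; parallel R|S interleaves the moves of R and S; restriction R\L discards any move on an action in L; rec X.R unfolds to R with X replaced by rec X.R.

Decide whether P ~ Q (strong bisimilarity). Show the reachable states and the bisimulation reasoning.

P ≁ Q

P's transition system — 21 states:
  p0 = a.c.d.0 + b.c.(0 + 0) + (c.(0 | 0) + c.a.0) | (b.0\{a,c,d} + a.d.0) :: -a-> p1, -a-> p2, -b-> p3, -b-> p4, -c-> p5, -c-> p6
  p1 = (c.(0 | 0) + c.a.0) | d.0 :: -c-> p7, -c-> p8, -d-> p9
  p2 = c.d.0 :: -c-> p10
  p3 = (c.(0 | 0) + c.a.0) | 0\{a,c,d} :: -c-> p11, -c-> p12
  p4 = c.(0 + 0) :: -c-> p13
  p5 = 0 | 0 | (b.0\{a,c,d} + a.d.0) :: -a-> p7, -b-> p11
  p6 = a.0 | (b.0\{a,c,d} + a.d.0) :: -a-> p14, -a-> p8, -b-> p12
  p7 = 0 | 0 | d.0 :: -d-> p15
  p8 = a.0 | d.0 :: -a-> p16, -d-> p17
  p9 = (c.(0 | 0) + c.a.0) | 0 :: -c-> p15, -c-> p17
  p10 = d.0 :: -d-> p18
  p11 = 0 | 0 | 0\{a,c,d} :: ·
  p12 = a.0 | 0\{a,c,d} :: -a-> p19
  p13 = 0 + 0 :: ·
  p14 = 0 | (b.0\{a,c,d} + a.d.0) :: -a-> p16, -b-> p19
  p15 = 0 | 0 | 0 :: ·
  p16 = 0 | d.0 :: -d-> p20
  p17 = a.0 | 0 :: -a-> p20
  p18 = 0 :: ·
  p19 = 0 | 0\{a,c,d} :: ·
  p20 = 0 | 0 :: ·
Q's transition system — 20 states:
  q0 = a.d.0 + b.c.(0 + 0) + (c.(0 | 0) + c.a.0) | (b.0\{a,c,d} + a.d.0) :: -a-> q1, -a-> q2, -b-> q3, -b-> q4, -c-> q5, -c-> q6
  q1 = (c.(0 | 0) + c.a.0) | d.0 :: -c-> q7, -c-> q8, -d-> q9
  q2 = d.0 :: -d-> q10
  q3 = (c.(0 | 0) + c.a.0) | 0\{a,c,d} :: -c-> q11, -c-> q12
  q4 = c.(0 + 0) :: -c-> q13
  q5 = 0 | 0 | (b.0\{a,c,d} + a.d.0) :: -a-> q7, -b-> q11
  q6 = a.0 | (b.0\{a,c,d} + a.d.0) :: -a-> q14, -a-> q8, -b-> q12
  q7 = 0 | 0 | d.0 :: -d-> q15
  q8 = a.0 | d.0 :: -a-> q16, -d-> q17
  q9 = (c.(0 | 0) + c.a.0) | 0 :: -c-> q15, -c-> q17
  q10 = 0 :: ·
  q11 = 0 | 0 | 0\{a,c,d} :: ·
  q12 = a.0 | 0\{a,c,d} :: -a-> q18
  q13 = 0 + 0 :: ·
  q14 = 0 | (b.0\{a,c,d} + a.d.0) :: -a-> q16, -b-> q18
  q15 = 0 | 0 | 0 :: ·
  q16 = 0 | d.0 :: -d-> q19
  q17 = a.0 | 0 :: -a-> q19
  q18 = 0 | 0\{a,c,d} :: ·
  q19 = 0 | 0 :: ·
Partition-refinement fixed point:
  B0 = {p0}
  B1 = {p14, p5, q14, q5}
  B2 = {p10, p16, p7, q16, q2, q7}
  B3 = {p11, p13, p15, p18, p19, p20, q10, q11, q13, q15, q18, q19}
  B4 = {p1, q1}
  B5 = {p3, p9, q3, q9}
  B6 = {p12, p17, q12, q17}
  B7 = {p8, q8}
  B8 = {p4, q4}
  B9 = {p6, q6}
  B10 = {p2}
  B11 = {q0}
p0 ∈ B0, q0 ∈ B11 → different blocks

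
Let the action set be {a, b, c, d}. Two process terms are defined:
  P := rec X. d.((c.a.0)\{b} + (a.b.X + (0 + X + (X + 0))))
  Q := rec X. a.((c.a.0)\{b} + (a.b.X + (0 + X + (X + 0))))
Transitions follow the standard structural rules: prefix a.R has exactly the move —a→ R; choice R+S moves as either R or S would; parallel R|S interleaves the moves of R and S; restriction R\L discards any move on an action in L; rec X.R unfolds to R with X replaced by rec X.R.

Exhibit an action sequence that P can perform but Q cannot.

Reachable graph of P (5 states):
  m0 = rec X. d.((c.a.0)\{b} + (a.b.X + (0 + X + (X + 0)))) → -d-> m1
  m1 = (c.a.0)\{b} + (a.b.(rec X. d.((c.a.0)\{b} + (a.b.X + (0 + X + (X + 0))))) + (0 + (rec X. d.((c.a.0)\{b} + (a.b.X + (0 + X + (X + 0))))) + ((rec X. d.((c.a.0)\{b} + (a.b.X + (0 + X + (X + 0))))) + 0))) → -a-> m2, -c-> m3, -d-> m1
  m2 = b.(rec X. d.((c.a.0)\{b} + (a.b.X + (0 + X + (X + 0))))) → -b-> m0
  m3 = (a.0)\{b} → -a-> m4
  m4 = 0\{b} → deadlocked
Reachable graph of Q (5 states):
  n0 = rec X. a.((c.a.0)\{b} + (a.b.X + (0 + X + (X + 0)))) → -a-> n1
  n1 = (c.a.0)\{b} + (a.b.(rec X. a.((c.a.0)\{b} + (a.b.X + (0 + X + (X + 0))))) + (0 + (rec X. a.((c.a.0)\{b} + (a.b.X + (0 + X + (X + 0))))) + ((rec X. a.((c.a.0)\{b} + (a.b.X + (0 + X + (X + 0))))) + 0))) → -a-> n1, -a-> n2, -c-> n3
  n2 = b.(rec X. a.((c.a.0)\{b} + (a.b.X + (0 + X + (X + 0))))) → -b-> n0
  n3 = (a.0)\{b} → -a-> n4
  n4 = 0\{b} → deadlocked
Trace ⟨d⟩ through P, begin at {m0}:
  [1] d ⇒ {m1}
  P completes σ.
Trace ⟨d⟩ through Q, begin at {n0}:
  [1] d ⇒ ∅  — Q cannot continue

d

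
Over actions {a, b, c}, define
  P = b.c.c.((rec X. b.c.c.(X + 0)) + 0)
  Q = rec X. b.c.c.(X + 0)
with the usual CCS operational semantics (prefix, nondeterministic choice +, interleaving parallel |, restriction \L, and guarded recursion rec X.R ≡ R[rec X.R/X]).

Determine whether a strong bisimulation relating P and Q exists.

LTS(P): 4 reachable states
  m0 = b.c.c.((rec X. b.c.c.(X + 0)) + 0) → —b→ m1
  m1 = c.c.((rec X. b.c.c.(X + 0)) + 0) → —c→ m2
  m2 = c.((rec X. b.c.c.(X + 0)) + 0) → —c→ m3
  m3 = (rec X. b.c.c.(X + 0)) + 0 → —b→ m1
LTS(Q): 4 reachable states
  n0 = rec X. b.c.c.(X + 0) → —b→ n1
  n1 = c.c.((rec X. b.c.c.(X + 0)) + 0) → —c→ n2
  n2 = c.((rec X. b.c.c.(X + 0)) + 0) → —c→ n3
  n3 = (rec X. b.c.c.(X + 0)) + 0 → —b→ n1
Coarsest stable partition (strong bisimilarity classes):
  B0 = {m0, m3, n0, n3}
  B1 = {m1, n1}
  B2 = {m2, n2}
m0 ∈ B0, n0 ∈ B0 → same block

P ~ Q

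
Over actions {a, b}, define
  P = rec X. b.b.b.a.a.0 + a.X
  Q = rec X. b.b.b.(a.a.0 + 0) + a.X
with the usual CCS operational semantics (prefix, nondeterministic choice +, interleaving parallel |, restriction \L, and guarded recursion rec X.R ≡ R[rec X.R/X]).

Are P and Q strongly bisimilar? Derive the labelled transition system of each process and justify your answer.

P's transition system — 6 states:
  s0 = rec X. b.b.b.a.a.0 + a.X | --a--▸ s0, --b--▸ s1
  s1 = b.b.a.a.0 | --b--▸ s2
  s2 = b.a.a.0 | --b--▸ s3
  s3 = a.a.0 | --a--▸ s4
  s4 = a.0 | --a--▸ s5
  s5 = 0 | stopped
Q's transition system — 6 states:
  t0 = rec X. b.b.b.(a.a.0 + 0) + a.X | --a--▸ t0, --b--▸ t1
  t1 = b.b.(a.a.0 + 0) | --b--▸ t2
  t2 = b.(a.a.0 + 0) | --b--▸ t3
  t3 = a.a.0 + 0 | --a--▸ t4
  t4 = a.0 | --a--▸ t5
  t5 = 0 | stopped
Coarsest stable partition (strong bisimilarity classes):
  B0 = {s0, t0}
  B1 = {s1, t1}
  B2 = {s2, t2}
  B3 = {s3, t3}
  B4 = {s4, t4}
  B5 = {s5, t5}
s0 ∈ B0, t0 ∈ B0 → same block

YES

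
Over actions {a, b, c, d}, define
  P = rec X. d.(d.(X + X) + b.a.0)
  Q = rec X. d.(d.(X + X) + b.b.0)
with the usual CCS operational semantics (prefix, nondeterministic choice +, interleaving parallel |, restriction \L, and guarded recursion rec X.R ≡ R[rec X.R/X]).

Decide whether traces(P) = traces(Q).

trace-distinct — witness ⟨dba⟩

LTS(P): 5 reachable states
  u0 = rec X. d.(d.(X + X) + b.a.0) has moves =d=> u1
  u1 = d.((rec X. d.(d.(X + X) + b.a.0)) + (rec X. d.(d.(X + X) + b.a.0))) + b.a.0 has moves =b=> u2, =d=> u3
  u2 = a.0 has moves =a=> u4
  u3 = (rec X. d.(d.(X + X) + b.a.0)) + (rec X. d.(d.(X + X) + b.a.0)) has moves =d=> u1
  u4 = 0 has moves stopped
LTS(Q): 5 reachable states
  v0 = rec X. d.(d.(X + X) + b.b.0) has moves =d=> v1
  v1 = d.((rec X. d.(d.(X + X) + b.b.0)) + (rec X. d.(d.(X + X) + b.b.0))) + b.b.0 has moves =b=> v2, =d=> v3
  v2 = b.0 has moves =b=> v4
  v3 = (rec X. d.(d.(X + X) + b.b.0)) + (rec X. d.(d.(X + X) + b.b.0)) has moves =d=> v1
  v4 = 0 has moves stopped
Run σ = ⟨dba⟩ on P: start {u0}
  [1] d ⇒ {u1}
  [2] b ⇒ {u2}
  [3] a ⇒ {u4}
  — P admits the full trace.
Run σ = ⟨dba⟩ on Q: start {v0}
  [1] d ⇒ {v1}
  [2] b ⇒ {v2}
  [3] a ⇒ ∅  — Q cannot continue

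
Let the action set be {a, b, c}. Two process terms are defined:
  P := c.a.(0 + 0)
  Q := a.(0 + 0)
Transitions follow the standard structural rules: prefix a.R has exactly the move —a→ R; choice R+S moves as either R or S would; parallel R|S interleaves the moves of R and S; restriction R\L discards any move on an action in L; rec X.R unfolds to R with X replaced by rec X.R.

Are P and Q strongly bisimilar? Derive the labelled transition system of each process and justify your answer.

P ≁ Q

P's transition system — 3 states:
  p0 = c.a.(0 + 0) ⊢ —c→ p1
  p1 = a.(0 + 0) ⊢ —a→ p2
  p2 = 0 + 0 ⊢ ·
Q's transition system — 2 states:
  q0 = a.(0 + 0) ⊢ —a→ q1
  q1 = 0 + 0 ⊢ ·
Coarsest stable partition (strong bisimilarity classes):
  B0 = {p0}
  B1 = {p1, q0}
  B2 = {p2, q1}
p0 ∈ B0, q0 ∈ B1 → different blocks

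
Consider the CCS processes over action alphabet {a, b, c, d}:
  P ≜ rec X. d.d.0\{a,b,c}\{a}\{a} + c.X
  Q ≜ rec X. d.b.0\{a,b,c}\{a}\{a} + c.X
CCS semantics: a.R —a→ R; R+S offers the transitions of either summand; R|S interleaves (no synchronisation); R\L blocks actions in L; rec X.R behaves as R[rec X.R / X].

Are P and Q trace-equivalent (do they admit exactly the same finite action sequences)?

LTS(P): 3 reachable states
  u0 = rec X. d.d.0\{a,b,c}\{a}\{a} + c.X has moves =c=> u0, =d=> u1
  u1 = d.0\{a,b,c}\{a}\{a} has moves =d=> u2
  u2 = 0\{a,b,c}\{a}\{a} has moves ·
LTS(Q): 3 reachable states
  v0 = rec X. d.b.0\{a,b,c}\{a}\{a} + c.X has moves =c=> v0, =d=> v1
  v1 = b.0\{a,b,c}\{a}\{a} has moves =b=> v2
  v2 = 0\{a,b,c}\{a}\{a} has moves ·
Executing dd from P (initial set {u0}):
  [1] d ⇒ {u1}
  [2] d ⇒ {u2}
  ✓ P
Executing dd from Q (initial set {v0}):
  [1] d ⇒ {v1}
  [2] d ⇒ ∅ (Q stuck)

trace-distinct — witness ⟨dd⟩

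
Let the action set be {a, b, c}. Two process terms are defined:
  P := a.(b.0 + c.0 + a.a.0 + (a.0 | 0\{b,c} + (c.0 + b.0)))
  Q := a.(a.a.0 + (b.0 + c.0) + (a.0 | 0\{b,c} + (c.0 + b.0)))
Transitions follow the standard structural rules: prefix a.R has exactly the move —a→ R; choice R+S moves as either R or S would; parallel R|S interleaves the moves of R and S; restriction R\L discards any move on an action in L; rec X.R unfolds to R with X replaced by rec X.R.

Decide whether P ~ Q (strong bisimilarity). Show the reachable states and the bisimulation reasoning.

bisimilar

P's transition system — 5 states:
  u0 = a.(b.0 + c.0 + a.a.0 + (a.0 | 0\{b,c} + (c.0 + b.0))) :: =a=> u1
  u1 = b.0 + c.0 + a.a.0 + (a.0 | 0\{b,c} + (c.0 + b.0)) :: =a=> u2, =a=> u3, =b=> u4, =c=> u4
  u2 = 0 | 0\{b,c} :: stopped
  u3 = a.0 :: =a=> u4
  u4 = 0 :: stopped
Q's transition system — 5 states:
  v0 = a.(a.a.0 + (b.0 + c.0) + (a.0 | 0\{b,c} + (c.0 + b.0))) :: =a=> v1
  v1 = a.a.0 + (b.0 + c.0) + (a.0 | 0\{b,c} + (c.0 + b.0)) :: =a=> v2, =a=> v3, =b=> v4, =c=> v4
  v2 = 0 | 0\{b,c} :: stopped
  v3 = a.0 :: =a=> v4
  v4 = 0 :: stopped
Partition-refinement fixed point:
  B0 = {u0, v0}
  B1 = {u1, v1}
  B2 = {u2, u4, v2, v4}
  B3 = {u3, v3}
u0 ∈ B0, v0 ∈ B0 → same block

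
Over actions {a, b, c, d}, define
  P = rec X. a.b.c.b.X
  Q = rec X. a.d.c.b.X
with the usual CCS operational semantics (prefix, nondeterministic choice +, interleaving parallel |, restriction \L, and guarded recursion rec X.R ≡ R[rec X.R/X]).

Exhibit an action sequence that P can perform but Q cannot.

ab

LTS(P): 4 reachable states
  s0 = rec X. a.b.c.b.X has moves -a-> s1
  s1 = b.c.b.(rec X. a.b.c.b.X) has moves -b-> s2
  s2 = c.b.(rec X. a.b.c.b.X) has moves -c-> s3
  s3 = b.(rec X. a.b.c.b.X) has moves -b-> s0
LTS(Q): 4 reachable states
  t0 = rec X. a.d.c.b.X has moves -a-> t1
  t1 = d.c.b.(rec X. a.d.c.b.X) has moves -d-> t2
  t2 = c.b.(rec X. a.d.c.b.X) has moves -c-> t3
  t3 = b.(rec X. a.d.c.b.X) has moves -b-> t0
Trace ⟨ab⟩ through P, begin at {s0}:
  after a @ step 1: {s1}
  after b @ step 2: {s2}
  ✓ P
Trace ⟨ab⟩ through Q, begin at {t0}:
  after a @ step 1: {t1}
  after b @ step 2: no successor for Q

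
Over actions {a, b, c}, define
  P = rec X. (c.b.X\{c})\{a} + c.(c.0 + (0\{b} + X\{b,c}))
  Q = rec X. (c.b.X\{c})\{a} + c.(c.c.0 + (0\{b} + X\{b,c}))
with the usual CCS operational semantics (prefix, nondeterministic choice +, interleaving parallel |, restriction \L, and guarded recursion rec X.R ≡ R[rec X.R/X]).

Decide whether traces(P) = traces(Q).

traces(P) ≠ traces(Q) — witness ⟨ccc⟩

P's transition system — 5 states:
  s0 = rec X. (c.b.X\{c})\{a} + c.(c.0 + (0\{b} + X\{b,c})) has moves =c=> s1, =c=> s2
  s1 = (b.(rec X. (c.b.X\{c})\{a} + c.(c.0 + (0\{b} + X\{b,c})))\{c})\{a} has moves =b=> s3
  s2 = c.0 + (0\{b} + (rec X. (c.b.X\{c})\{a} + c.(c.0 + (0\{b} + X\{b,c})))\{b,c}) has moves =c=> s4
  s3 = (rec X. (c.b.X\{c})\{a} + c.(c.0 + (0\{b} + X\{b,c})))\{c}\{a} has moves (no moves)
  s4 = 0 has moves (no moves)
Q's transition system — 6 states:
  t0 = rec X. (c.b.X\{c})\{a} + c.(c.c.0 + (0\{b} + X\{b,c})) has moves =c=> t1, =c=> t2
  t1 = (b.(rec X. (c.b.X\{c})\{a} + c.(c.c.0 + (0\{b} + X\{b,c})))\{c})\{a} has moves =b=> t3
  t2 = c.c.0 + (0\{b} + (rec X. (c.b.X\{c})\{a} + c.(c.c.0 + (0\{b} + X\{b,c})))\{b,c}) has moves =c=> t4
  t3 = (rec X. (c.b.X\{c})\{a} + c.(c.c.0 + (0\{b} + X\{b,c})))\{c}\{a} has moves (no moves)
  t4 = c.0 has moves =c=> t5
  t5 = 0 has moves (no moves)
Executing ccc from Q (initial set {t0}):
  after c @ step 1: {t1, t2}
  after c @ step 2: {t4}
  after c @ step 3: {t5}
  Q completes σ.
Executing ccc from P (initial set {s0}):
  after c @ step 1: {s1, s2}
  after c @ step 2: {s4}
  after c @ step 3: ∅  — P cannot continue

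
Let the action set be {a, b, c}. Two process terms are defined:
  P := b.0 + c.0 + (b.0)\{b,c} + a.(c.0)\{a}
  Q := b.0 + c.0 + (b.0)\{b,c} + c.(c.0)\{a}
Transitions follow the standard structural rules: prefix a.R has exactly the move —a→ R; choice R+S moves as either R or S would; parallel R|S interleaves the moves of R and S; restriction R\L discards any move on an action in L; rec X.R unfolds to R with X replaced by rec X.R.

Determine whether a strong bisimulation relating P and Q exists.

Reachable graph of P (4 states):
  s0 = b.0 + c.0 + (b.0)\{b,c} + a.(c.0)\{a} has moves ··a··> s1, ··b··> s2, ··c··> s2
  s1 = (c.0)\{a} has moves ··c··> s3
  s2 = 0 has moves stopped
  s3 = 0\{a} has moves stopped
Reachable graph of Q (4 states):
  t0 = b.0 + c.0 + (b.0)\{b,c} + c.(c.0)\{a} has moves ··b··> t1, ··c··> t1, ··c··> t2
  t1 = 0 has moves stopped
  t2 = (c.0)\{a} has moves ··c··> t3
  t3 = 0\{a} has moves stopped
Coarsest stable partition (strong bisimilarity classes):
  B0 = {s0}
  B1 = {s1, t2}
  B2 = {s2, s3, t1, t3}
  B3 = {t0}
s0 ∈ B0, t0 ∈ B3 → different blocks

NO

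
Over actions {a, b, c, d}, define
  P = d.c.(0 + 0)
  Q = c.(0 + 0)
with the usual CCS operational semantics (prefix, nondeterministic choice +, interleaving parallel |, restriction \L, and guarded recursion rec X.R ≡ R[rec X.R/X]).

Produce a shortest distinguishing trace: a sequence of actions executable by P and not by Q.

d

P's transition system — 3 states:
  s0 = d.c.(0 + 0) → ··d··> s1
  s1 = c.(0 + 0) → ··c··> s2
  s2 = 0 + 0 → deadlocked
Q's transition system — 2 states:
  t0 = c.(0 + 0) → ··c··> t1
  t1 = 0 + 0 → deadlocked
Run σ = ⟨d⟩ on P: start {s0}
  after d @ step 1: {s1}
  — P admits the full trace.
Run σ = ⟨d⟩ on Q: start {t0}
  after d @ step 1: ∅  — Q cannot continue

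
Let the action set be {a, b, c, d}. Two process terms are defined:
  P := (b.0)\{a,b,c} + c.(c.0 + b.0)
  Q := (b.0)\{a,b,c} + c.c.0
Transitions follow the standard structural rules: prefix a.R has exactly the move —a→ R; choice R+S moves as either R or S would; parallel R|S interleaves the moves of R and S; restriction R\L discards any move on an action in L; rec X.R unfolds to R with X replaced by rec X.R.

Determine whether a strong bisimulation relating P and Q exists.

LTS(P): 3 reachable states
  m0 = (b.0)\{a,b,c} + c.(c.0 + b.0) | —c→ m1
  m1 = c.0 + b.0 | —b→ m2, —c→ m2
  m2 = 0 | stopped
LTS(Q): 3 reachable states
  n0 = (b.0)\{a,b,c} + c.c.0 | —c→ n1
  n1 = c.0 | —c→ n2
  n2 = 0 | stopped
Coarsest stable partition (strong bisimilarity classes):
  B0 = {m0}
  B1 = {m1}
  B2 = {m2, n2}
  B3 = {n0}
  B4 = {n1}
m0 ∈ B0, n0 ∈ B3 → different blocks

not bisimilar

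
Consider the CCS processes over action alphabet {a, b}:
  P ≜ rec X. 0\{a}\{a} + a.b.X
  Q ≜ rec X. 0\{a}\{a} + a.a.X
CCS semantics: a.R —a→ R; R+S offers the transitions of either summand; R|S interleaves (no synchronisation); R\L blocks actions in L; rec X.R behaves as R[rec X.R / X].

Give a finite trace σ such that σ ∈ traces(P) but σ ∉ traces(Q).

Reachable graph of P (2 states):
  u0 = rec X. 0\{a}\{a} + a.b.X :: --a--▸ u1
  u1 = b.(rec X. 0\{a}\{a} + a.b.X) :: --b--▸ u0
Reachable graph of Q (2 states):
  v0 = rec X. 0\{a}\{a} + a.a.X :: --a--▸ v1
  v1 = a.(rec X. 0\{a}\{a} + a.a.X) :: --a--▸ v0
Run σ = ⟨ab⟩ on P: start {u0}
  after a @ step 1: {u1}
  after b @ step 2: {u0}
  — P admits the full trace.
Run σ = ⟨ab⟩ on Q: start {v0}
  after a @ step 1: {v1}
  after b @ step 2: ∅ (Q stuck)

ab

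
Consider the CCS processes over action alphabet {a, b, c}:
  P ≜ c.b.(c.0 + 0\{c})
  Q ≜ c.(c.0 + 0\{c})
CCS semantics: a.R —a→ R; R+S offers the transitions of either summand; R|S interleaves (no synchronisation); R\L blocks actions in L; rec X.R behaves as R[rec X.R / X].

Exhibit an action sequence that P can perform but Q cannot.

cb

P's transition system — 4 states:
  p0 = c.b.(c.0 + 0\{c}) :: --c--▸ p1
  p1 = b.(c.0 + 0\{c}) :: --b--▸ p2
  p2 = c.0 + 0\{c} :: --c--▸ p3
  p3 = 0 :: deadlocked
Q's transition system — 3 states:
  q0 = c.(c.0 + 0\{c}) :: --c--▸ q1
  q1 = c.0 + 0\{c} :: --c--▸ q2
  q2 = 0 :: deadlocked
Executing cb from P (initial set {p0}):
  step 1 (c): {p1}
  step 2 (b): {p2}
  ✓ P
Executing cb from Q (initial set {q0}):
  step 1 (c): {q1}
  step 2 (b): no successor for Q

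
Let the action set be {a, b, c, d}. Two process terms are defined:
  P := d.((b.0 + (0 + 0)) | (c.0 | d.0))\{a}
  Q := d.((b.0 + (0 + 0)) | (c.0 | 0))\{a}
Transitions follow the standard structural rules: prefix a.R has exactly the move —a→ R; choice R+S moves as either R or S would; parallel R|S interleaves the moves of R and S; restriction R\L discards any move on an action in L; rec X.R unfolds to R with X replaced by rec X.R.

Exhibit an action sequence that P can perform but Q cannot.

LTS(P): 9 reachable states
  s0 = d.((b.0 + (0 + 0)) | (c.0 | d.0))\{a} has moves -d-> s1
  s1 = ((b.0 + (0 + 0)) | (c.0 | d.0))\{a} has moves -b-> s2, -c-> s3, -d-> s4
  s2 = (0 | (c.0 | d.0))\{a} has moves -c-> s5, -d-> s6
  s3 = ((b.0 + (0 + 0)) | (0 | d.0))\{a} has moves -b-> s5, -d-> s7
  s4 = ((b.0 + (0 + 0)) | (c.0 | 0))\{a} has moves -b-> s6, -c-> s7
  s5 = (0 | (0 | d.0))\{a} has moves -d-> s8
  s6 = (0 | (c.0 | 0))\{a} has moves -c-> s8
  s7 = ((b.0 + (0 + 0)) | (0 | 0))\{a} has moves -b-> s8
  s8 = (0 | (0 | 0))\{a} has moves ∅
LTS(Q): 5 reachable states
  t0 = d.((b.0 + (0 + 0)) | (c.0 | 0))\{a} has moves -d-> t1
  t1 = ((b.0 + (0 + 0)) | (c.0 | 0))\{a} has moves -b-> t2, -c-> t3
  t2 = (0 | (c.0 | 0))\{a} has moves -c-> t4
  t3 = ((b.0 + (0 + 0)) | (0 | 0))\{a} has moves -b-> t4
  t4 = (0 | (0 | 0))\{a} has moves ∅
Run σ = ⟨dd⟩ on P: start {s0}
  [1] d ⇒ {s1}
  [2] d ⇒ {s4}
  ✓ P
Run σ = ⟨dd⟩ on Q: start {t0}
  [1] d ⇒ {t1}
  [2] d ⇒ ∅  — Q cannot continue

dd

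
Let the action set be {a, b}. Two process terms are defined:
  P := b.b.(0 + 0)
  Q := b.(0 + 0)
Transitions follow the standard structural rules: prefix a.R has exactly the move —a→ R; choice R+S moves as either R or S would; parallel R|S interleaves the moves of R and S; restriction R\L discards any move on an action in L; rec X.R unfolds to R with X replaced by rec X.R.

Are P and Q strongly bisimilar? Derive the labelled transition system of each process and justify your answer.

not bisimilar

P's transition system — 3 states:
  m0 = b.b.(0 + 0) :: ··b··> m1
  m1 = b.(0 + 0) :: ··b··> m2
  m2 = 0 + 0 :: stopped
Q's transition system — 2 states:
  n0 = b.(0 + 0) :: ··b··> n1
  n1 = 0 + 0 :: stopped
Coarsest stable partition (strong bisimilarity classes):
  B0 = {m0}
  B1 = {m1, n0}
  B2 = {m2, n1}
m0 ∈ B0, n0 ∈ B1 → different blocks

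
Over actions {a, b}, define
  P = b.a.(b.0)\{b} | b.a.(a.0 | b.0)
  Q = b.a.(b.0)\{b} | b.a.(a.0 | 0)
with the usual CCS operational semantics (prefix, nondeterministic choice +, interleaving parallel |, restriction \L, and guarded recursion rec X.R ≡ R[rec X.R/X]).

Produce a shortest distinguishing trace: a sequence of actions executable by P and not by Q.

LTS(P): 18 reachable states
  p0 = b.a.(b.0)\{b} | b.a.(a.0 | b.0) :: =b=> p1, =b=> p2
  p1 = a.(b.0)\{b} | b.a.(a.0 | b.0) :: =a=> p3, =b=> p4
  p2 = b.a.(b.0)\{b} | a.(a.0 | b.0) :: =a=> p5, =b=> p4
  p3 = (b.0)\{b} | b.a.(a.0 | b.0) :: =b=> p6
  p4 = a.(b.0)\{b} | a.(a.0 | b.0) :: =a=> p6, =a=> p7
  p5 = b.a.(b.0)\{b} | (a.0 | b.0) :: =a=> p8, =b=> p7, =b=> p9
  p6 = (b.0)\{b} | a.(a.0 | b.0) :: =a=> p10
  p7 = a.(b.0)\{b} | (a.0 | b.0) :: =a=> p10, =a=> p11, =b=> p12
  p8 = b.a.(b.0)\{b} | (0 | b.0) :: =b=> p11, =b=> p13
  p9 = b.a.(b.0)\{b} | (a.0 | 0) :: =a=> p13, =b=> p12
  p10 = (b.0)\{b} | (a.0 | b.0) :: =a=> p14, =b=> p15
  p11 = a.(b.0)\{b} | (0 | b.0) :: =a=> p14, =b=> p16
  p12 = a.(b.0)\{b} | (a.0 | 0) :: =a=> p15, =a=> p16
  p13 = b.a.(b.0)\{b} | (0 | 0) :: =b=> p16
  p14 = (b.0)\{b} | (0 | b.0) :: =b=> p17
  p15 = (b.0)\{b} | (a.0 | 0) :: =a=> p17
  p16 = a.(b.0)\{b} | (0 | 0) :: =a=> p17
  p17 = (b.0)\{b} | (0 | 0) :: deadlocked
LTS(Q): 12 reachable states
  q0 = b.a.(b.0)\{b} | b.a.(a.0 | 0) :: =b=> q1, =b=> q2
  q1 = a.(b.0)\{b} | b.a.(a.0 | 0) :: =a=> q3, =b=> q4
  q2 = b.a.(b.0)\{b} | a.(a.0 | 0) :: =a=> q5, =b=> q4
  q3 = (b.0)\{b} | b.a.(a.0 | 0) :: =b=> q6
  q4 = a.(b.0)\{b} | a.(a.0 | 0) :: =a=> q6, =a=> q7
  q5 = b.a.(b.0)\{b} | (a.0 | 0) :: =a=> q8, =b=> q7
  q6 = (b.0)\{b} | a.(a.0 | 0) :: =a=> q9
  q7 = a.(b.0)\{b} | (a.0 | 0) :: =a=> q10, =a=> q9
  q8 = b.a.(b.0)\{b} | (0 | 0) :: =b=> q10
  q9 = (b.0)\{b} | (a.0 | 0) :: =a=> q11
  q10 = a.(b.0)\{b} | (0 | 0) :: =a=> q11
  q11 = (b.0)\{b} | (0 | 0) :: deadlocked
Trace ⟨babb⟩ through P, begin at {p0}:
  after b @ step 1: {p1, p2}
  after a @ step 2: {p3, p5}
  after b @ step 3: {p6, p7, p9}
  after b @ step 4: {p12}
  ✓ P
Trace ⟨babb⟩ through Q, begin at {q0}:
  after b @ step 1: {q1, q2}
  after a @ step 2: {q3, q5}
  after b @ step 3: {q6, q7}
  after b @ step 4: ∅ (Q stuck)

babb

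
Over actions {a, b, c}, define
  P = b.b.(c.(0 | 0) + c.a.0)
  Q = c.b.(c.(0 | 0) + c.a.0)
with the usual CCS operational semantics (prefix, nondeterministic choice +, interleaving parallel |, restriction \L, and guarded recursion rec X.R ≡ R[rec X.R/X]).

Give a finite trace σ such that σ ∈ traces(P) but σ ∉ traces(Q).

LTS(P): 6 reachable states
  p0 = b.b.(c.(0 | 0) + c.a.0) ⊢ -b-> p1
  p1 = b.(c.(0 | 0) + c.a.0) ⊢ -b-> p2
  p2 = c.(0 | 0) + c.a.0 ⊢ -c-> p3, -c-> p4
  p3 = 0 | 0 ⊢ ·
  p4 = a.0 ⊢ -a-> p5
  p5 = 0 ⊢ ·
LTS(Q): 6 reachable states
  q0 = c.b.(c.(0 | 0) + c.a.0) ⊢ -c-> q1
  q1 = b.(c.(0 | 0) + c.a.0) ⊢ -b-> q2
  q2 = c.(0 | 0) + c.a.0 ⊢ -c-> q3, -c-> q4
  q3 = 0 | 0 ⊢ ·
  q4 = a.0 ⊢ -a-> q5
  q5 = 0 ⊢ ·
Trace ⟨b⟩ through P, begin at {p0}:
  [1] b ⇒ {p1}
  ✓ P
Trace ⟨b⟩ through Q, begin at {q0}:
  [1] b ⇒ ∅  — Q cannot continue

b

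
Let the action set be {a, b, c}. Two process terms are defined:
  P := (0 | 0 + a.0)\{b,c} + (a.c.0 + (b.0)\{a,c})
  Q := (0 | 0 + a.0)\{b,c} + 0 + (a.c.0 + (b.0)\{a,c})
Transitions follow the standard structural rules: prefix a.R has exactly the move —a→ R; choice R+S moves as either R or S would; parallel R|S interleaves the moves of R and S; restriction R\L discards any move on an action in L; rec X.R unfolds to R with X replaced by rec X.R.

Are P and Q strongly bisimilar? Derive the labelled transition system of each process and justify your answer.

P ~ Q

P's transition system — 5 states:
  m0 = (0 | 0 + a.0)\{b,c} + (a.c.0 + (b.0)\{a,c}) ⊢ --a--▸ m1, --a--▸ m2, --b--▸ m3
  m1 = 0\{b,c} ⊢ (no moves)
  m2 = c.0 ⊢ --c--▸ m4
  m3 = 0\{a,c} ⊢ (no moves)
  m4 = 0 ⊢ (no moves)
Q's transition system — 5 states:
  n0 = (0 | 0 + a.0)\{b,c} + 0 + (a.c.0 + (b.0)\{a,c}) ⊢ --a--▸ n1, --a--▸ n2, --b--▸ n3
  n1 = 0\{b,c} ⊢ (no moves)
  n2 = c.0 ⊢ --c--▸ n4
  n3 = 0\{a,c} ⊢ (no moves)
  n4 = 0 ⊢ (no moves)
Coarsest stable partition (strong bisimilarity classes):
  B0 = {m0, n0}
  B1 = {m1, m3, m4, n1, n3, n4}
  B2 = {m2, n2}
m0 ∈ B0, n0 ∈ B0 → same block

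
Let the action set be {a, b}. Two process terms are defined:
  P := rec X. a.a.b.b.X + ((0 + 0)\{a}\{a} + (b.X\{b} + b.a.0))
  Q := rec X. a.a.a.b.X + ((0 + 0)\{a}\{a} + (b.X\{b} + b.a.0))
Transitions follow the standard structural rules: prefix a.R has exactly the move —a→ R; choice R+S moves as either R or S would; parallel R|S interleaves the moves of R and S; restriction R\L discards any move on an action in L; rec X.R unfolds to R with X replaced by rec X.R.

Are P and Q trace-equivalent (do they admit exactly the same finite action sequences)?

Reachable graph of P (9 states):
  m0 = rec X. a.a.b.b.X + ((0 + 0)\{a}\{a} + (b.X\{b} + b.a.0)) → —a→ m1, —b→ m2, —b→ m3
  m1 = a.b.b.(rec X. a.a.b.b.X + ((0 + 0)\{a}\{a} + (b.X\{b} + b.a.0))) → —a→ m4
  m2 = (rec X. a.a.b.b.X + ((0 + 0)\{a}\{a} + (b.X\{b} + b.a.0)))\{b} → —a→ m5
  m3 = a.0 → —a→ m6
  m4 = b.b.(rec X. a.a.b.b.X + ((0 + 0)\{a}\{a} + (b.X\{b} + b.a.0))) → —b→ m7
  m5 = (a.b.b.(rec X. a.a.b.b.X + ((0 + 0)\{a}\{a} + (b.X\{b} + b.a.0))))\{b} → —a→ m8
  m6 = 0 → (no moves)
  m7 = b.(rec X. a.a.b.b.X + ((0 + 0)\{a}\{a} + (b.X\{b} + b.a.0))) → —b→ m0
  m8 = (b.b.(rec X. a.a.b.b.X + ((0 + 0)\{a}\{a} + (b.X\{b} + b.a.0))))\{b} → (no moves)
Reachable graph of Q (10 states):
  n0 = rec X. a.a.a.b.X + ((0 + 0)\{a}\{a} + (b.X\{b} + b.a.0)) → —a→ n1, —b→ n2, —b→ n3
  n1 = a.a.b.(rec X. a.a.a.b.X + ((0 + 0)\{a}\{a} + (b.X\{b} + b.a.0))) → —a→ n4
  n2 = (rec X. a.a.a.b.X + ((0 + 0)\{a}\{a} + (b.X\{b} + b.a.0)))\{b} → —a→ n5
  n3 = a.0 → —a→ n6
  n4 = a.b.(rec X. a.a.a.b.X + ((0 + 0)\{a}\{a} + (b.X\{b} + b.a.0))) → —a→ n7
  n5 = (a.a.b.(rec X. a.a.a.b.X + ((0 + 0)\{a}\{a} + (b.X\{b} + b.a.0))))\{b} → —a→ n8
  n6 = 0 → (no moves)
  n7 = b.(rec X. a.a.a.b.X + ((0 + 0)\{a}\{a} + (b.X\{b} + b.a.0))) → —b→ n0
  n8 = (a.b.(rec X. a.a.a.b.X + ((0 + 0)\{a}\{a} + (b.X\{b} + b.a.0))))\{b} → —a→ n9
  n9 = (b.(rec X. a.a.a.b.X + ((0 + 0)\{a}\{a} + (b.X\{b} + b.a.0))))\{b} → (no moves)
Run σ = ⟨aab⟩ on P: start {m0}
  after a @ step 1: {m1}
  after a @ step 2: {m4}
  after b @ step 3: {m7}
  ✓ P
Run σ = ⟨aab⟩ on Q: start {n0}
  after a @ step 1: {n1}
  after a @ step 2: {n4}
  after b @ step 3: ∅ (Q stuck)

traces(P) ≠ traces(Q) — witness ⟨aab⟩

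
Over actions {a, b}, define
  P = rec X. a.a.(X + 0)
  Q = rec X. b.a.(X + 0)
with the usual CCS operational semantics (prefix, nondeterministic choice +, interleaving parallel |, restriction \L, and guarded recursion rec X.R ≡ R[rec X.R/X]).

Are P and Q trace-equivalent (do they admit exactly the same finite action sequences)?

NO — witness ⟨a⟩

P's transition system — 3 states:
  p0 = rec X. a.a.(X + 0) → —a→ p1
  p1 = a.((rec X. a.a.(X + 0)) + 0) → —a→ p2
  p2 = (rec X. a.a.(X + 0)) + 0 → —a→ p1
Q's transition system — 3 states:
  q0 = rec X. b.a.(X + 0) → —b→ q1
  q1 = a.((rec X. b.a.(X + 0)) + 0) → —a→ q2
  q2 = (rec X. b.a.(X + 0)) + 0 → —b→ q1
Executing a from P (initial set {p0}):
  step 1 (a): {p1}
  — P admits the full trace.
Executing a from Q (initial set {q0}):
  step 1 (a): no successor for Q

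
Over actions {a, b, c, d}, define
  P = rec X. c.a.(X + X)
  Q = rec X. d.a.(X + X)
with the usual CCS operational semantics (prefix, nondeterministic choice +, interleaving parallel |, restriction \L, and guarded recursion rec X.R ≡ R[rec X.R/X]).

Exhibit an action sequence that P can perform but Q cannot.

c

Reachable graph of P (3 states):
  s0 = rec X. c.a.(X + X) → --c--▸ s1
  s1 = a.((rec X. c.a.(X + X)) + (rec X. c.a.(X + X))) → --a--▸ s2
  s2 = (rec X. c.a.(X + X)) + (rec X. c.a.(X + X)) → --c--▸ s1
Reachable graph of Q (3 states):
  t0 = rec X. d.a.(X + X) → --d--▸ t1
  t1 = a.((rec X. d.a.(X + X)) + (rec X. d.a.(X + X))) → --a--▸ t2
  t2 = (rec X. d.a.(X + X)) + (rec X. d.a.(X + X)) → --d--▸ t1
Run σ = ⟨c⟩ on P: start {s0}
  after c @ step 1: {s1}
  P completes σ.
Run σ = ⟨c⟩ on Q: start {t0}
  after c @ step 1: ∅  — Q cannot continue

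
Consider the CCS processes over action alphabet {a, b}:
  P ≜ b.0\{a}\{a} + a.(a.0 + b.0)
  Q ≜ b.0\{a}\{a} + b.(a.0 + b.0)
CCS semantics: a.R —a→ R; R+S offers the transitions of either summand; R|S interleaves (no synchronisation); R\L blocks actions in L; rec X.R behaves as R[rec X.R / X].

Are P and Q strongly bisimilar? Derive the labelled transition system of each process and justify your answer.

LTS(P): 4 reachable states
  u0 = b.0\{a}\{a} + a.(a.0 + b.0) → —a→ u1, —b→ u2
  u1 = a.0 + b.0 → —a→ u3, —b→ u3
  u2 = 0\{a}\{a} → (no moves)
  u3 = 0 → (no moves)
LTS(Q): 4 reachable states
  v0 = b.0\{a}\{a} + b.(a.0 + b.0) → —b→ v1, —b→ v2
  v1 = 0\{a}\{a} → (no moves)
  v2 = a.0 + b.0 → —a→ v3, —b→ v3
  v3 = 0 → (no moves)
Coarsest stable partition (strong bisimilarity classes):
  B0 = {u0}
  B1 = {u1, v2}
  B2 = {u2, u3, v1, v3}
  B3 = {v0}
u0 ∈ B0, v0 ∈ B3 → different blocks

P ≁ Q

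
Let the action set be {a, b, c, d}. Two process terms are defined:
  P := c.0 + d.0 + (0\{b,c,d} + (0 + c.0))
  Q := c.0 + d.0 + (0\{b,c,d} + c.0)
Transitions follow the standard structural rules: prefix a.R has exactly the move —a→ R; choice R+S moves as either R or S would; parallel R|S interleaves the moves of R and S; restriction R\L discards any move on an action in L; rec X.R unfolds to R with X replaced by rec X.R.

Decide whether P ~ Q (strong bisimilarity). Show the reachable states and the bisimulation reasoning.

P ~ Q

LTS(P): 2 reachable states
  p0 = c.0 + d.0 + (0\{b,c,d} + (0 + c.0)) ⊢ -c-> p1, -d-> p1
  p1 = 0 ⊢ deadlocked
LTS(Q): 2 reachable states
  q0 = c.0 + d.0 + (0\{b,c,d} + c.0) ⊢ -c-> q1, -d-> q1
  q1 = 0 ⊢ deadlocked
Partition-refinement fixed point:
  B0 = {p0, q0}
  B1 = {p1, q1}
p0 ∈ B0, q0 ∈ B0 → same block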